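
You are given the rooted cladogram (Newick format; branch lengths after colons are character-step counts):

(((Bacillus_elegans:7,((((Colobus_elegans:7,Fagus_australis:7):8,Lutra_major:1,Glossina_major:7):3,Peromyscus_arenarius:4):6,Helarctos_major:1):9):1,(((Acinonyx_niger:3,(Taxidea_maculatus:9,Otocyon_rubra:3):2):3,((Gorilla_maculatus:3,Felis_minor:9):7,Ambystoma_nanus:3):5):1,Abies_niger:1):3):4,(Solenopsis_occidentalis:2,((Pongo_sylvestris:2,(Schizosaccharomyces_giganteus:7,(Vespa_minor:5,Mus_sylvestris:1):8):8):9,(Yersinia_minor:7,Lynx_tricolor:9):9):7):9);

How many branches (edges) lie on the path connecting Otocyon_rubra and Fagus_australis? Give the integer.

11

The MRCA of Otocyon_rubra and Fagus_australis is the node subtending ((Bacillus_elegans,((((Colobus_elegans,Fagus_australis),Lutra_major,Glossina_major),Peromyscus_arenarius),Helarctos_major)),(((Acinonyx_niger,(Taxidea_maculatus,Otocyon_rubra)),((Gorilla_maculatus,Felis_minor),Ambystoma_nanus)),Abies_niger)).
From Otocyon_rubra up to that node: 5 branches. From Fagus_australis up to the same node: 6 branches. Total: 5 + 6 = 11.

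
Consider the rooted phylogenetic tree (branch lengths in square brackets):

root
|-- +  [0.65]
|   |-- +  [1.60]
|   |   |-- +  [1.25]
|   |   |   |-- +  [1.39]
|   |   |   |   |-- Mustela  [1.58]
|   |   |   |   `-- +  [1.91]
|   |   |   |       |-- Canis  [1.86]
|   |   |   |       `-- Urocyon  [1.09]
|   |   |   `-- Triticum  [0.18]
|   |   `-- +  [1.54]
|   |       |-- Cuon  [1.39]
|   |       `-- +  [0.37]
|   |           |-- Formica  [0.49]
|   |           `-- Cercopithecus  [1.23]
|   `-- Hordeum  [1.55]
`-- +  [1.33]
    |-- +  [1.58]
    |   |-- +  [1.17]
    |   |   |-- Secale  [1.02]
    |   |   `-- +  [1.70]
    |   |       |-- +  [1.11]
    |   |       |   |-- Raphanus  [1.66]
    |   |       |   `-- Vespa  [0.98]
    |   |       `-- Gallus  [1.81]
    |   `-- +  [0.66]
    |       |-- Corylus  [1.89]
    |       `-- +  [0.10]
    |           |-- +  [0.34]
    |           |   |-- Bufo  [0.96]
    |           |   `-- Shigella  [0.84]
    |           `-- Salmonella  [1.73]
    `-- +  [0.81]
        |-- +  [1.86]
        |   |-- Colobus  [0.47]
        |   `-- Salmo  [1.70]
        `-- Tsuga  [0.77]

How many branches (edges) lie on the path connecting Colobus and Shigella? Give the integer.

The MRCA of Colobus and Shigella is the node subtending (((Secale,((Raphanus,Vespa),Gallus)),(Corylus,((Bufo,Shigella),Salmonella))),((Colobus,Salmo),Tsuga)).
From Colobus up to that node: 3 branches. From Shigella up to the same node: 5 branches. Total: 3 + 5 = 8.

8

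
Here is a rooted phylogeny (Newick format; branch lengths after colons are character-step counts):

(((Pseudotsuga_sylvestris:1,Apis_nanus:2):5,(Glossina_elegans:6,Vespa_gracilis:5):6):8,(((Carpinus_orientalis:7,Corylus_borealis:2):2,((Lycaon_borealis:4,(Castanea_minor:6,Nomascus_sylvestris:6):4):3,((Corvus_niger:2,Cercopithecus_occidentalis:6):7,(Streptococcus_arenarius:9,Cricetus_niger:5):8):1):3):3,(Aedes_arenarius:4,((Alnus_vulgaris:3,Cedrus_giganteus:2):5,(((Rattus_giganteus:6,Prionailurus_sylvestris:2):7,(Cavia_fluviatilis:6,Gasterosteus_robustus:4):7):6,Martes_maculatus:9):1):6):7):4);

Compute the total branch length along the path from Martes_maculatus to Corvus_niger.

39

The path runs Martes_maculatus → … → MRCA → … → Corvus_niger; the MRCA is the node subtending (((Carpinus_orientalis,Corylus_borealis),((Lycaon_borealis,(Castanea_minor,Nomascus_sylvestris)),((Corvus_niger,Cercopithecus_occidentalis),(Streptococcus_arenarius,Cricetus_niger)))),(Aedes_arenarius,((Alnus_vulgaris,Cedrus_giganteus),(((Rattus_giganteus,Prionailurus_sylvestris),(Cavia_fluviatilis,Gasterosteus_robustus)),Martes_maculatus)))).
Branch lengths along that path: 9 + 1 + 6 + 7 + 3 + 3 + 1 + 7 + 2 = 39.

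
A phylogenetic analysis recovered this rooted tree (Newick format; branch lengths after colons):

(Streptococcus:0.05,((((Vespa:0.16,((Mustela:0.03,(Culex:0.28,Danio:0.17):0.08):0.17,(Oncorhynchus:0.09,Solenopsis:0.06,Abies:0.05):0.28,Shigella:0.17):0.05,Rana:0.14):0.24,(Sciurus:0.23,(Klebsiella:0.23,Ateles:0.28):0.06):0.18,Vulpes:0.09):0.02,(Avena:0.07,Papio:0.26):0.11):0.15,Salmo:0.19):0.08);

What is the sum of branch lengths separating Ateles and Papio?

The path runs Ateles → … → MRCA → … → Papio; the MRCA is the node subtending (((Vespa,((Mustela,(Culex,Danio)),(Oncorhynchus,Solenopsis,Abies),Shigella),Rana),(Sciurus,(Klebsiella,Ateles)),Vulpes),(Avena,Papio)).
Branch lengths along that path: 0.28 + 0.06 + 0.18 + 0.02 + 0.11 + 0.26 = 0.91.

0.91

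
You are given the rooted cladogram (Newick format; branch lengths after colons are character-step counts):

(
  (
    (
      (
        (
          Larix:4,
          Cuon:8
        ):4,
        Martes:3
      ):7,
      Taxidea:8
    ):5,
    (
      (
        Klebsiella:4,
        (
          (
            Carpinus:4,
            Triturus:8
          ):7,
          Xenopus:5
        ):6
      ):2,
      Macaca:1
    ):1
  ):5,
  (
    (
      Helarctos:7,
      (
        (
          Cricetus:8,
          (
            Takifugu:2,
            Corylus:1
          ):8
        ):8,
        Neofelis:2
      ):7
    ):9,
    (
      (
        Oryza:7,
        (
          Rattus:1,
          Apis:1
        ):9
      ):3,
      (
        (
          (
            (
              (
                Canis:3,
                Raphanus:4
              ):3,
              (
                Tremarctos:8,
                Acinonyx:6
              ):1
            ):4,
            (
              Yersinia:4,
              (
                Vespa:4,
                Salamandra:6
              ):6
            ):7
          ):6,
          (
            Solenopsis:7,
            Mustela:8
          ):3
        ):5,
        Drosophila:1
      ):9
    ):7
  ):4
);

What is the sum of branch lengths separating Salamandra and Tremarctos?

The path runs Salamandra → … → MRCA → … → Tremarctos; the MRCA is the node subtending (((Canis,Raphanus),(Tremarctos,Acinonyx)),(Yersinia,(Vespa,Salamandra))).
Branch lengths along that path: 6 + 6 + 7 + 4 + 1 + 8 = 32.

32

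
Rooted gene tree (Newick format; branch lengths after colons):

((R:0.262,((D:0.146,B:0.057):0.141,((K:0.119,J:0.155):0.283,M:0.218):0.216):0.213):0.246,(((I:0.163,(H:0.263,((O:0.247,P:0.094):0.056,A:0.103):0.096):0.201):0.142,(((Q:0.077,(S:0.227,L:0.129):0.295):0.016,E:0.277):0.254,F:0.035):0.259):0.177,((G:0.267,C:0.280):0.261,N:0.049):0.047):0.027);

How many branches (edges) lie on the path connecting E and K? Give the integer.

The MRCA of E and K is the root of the tree.
From E up to that node: 5 branches. From K up to the same node: 5 branches. Total: 5 + 5 = 10.

10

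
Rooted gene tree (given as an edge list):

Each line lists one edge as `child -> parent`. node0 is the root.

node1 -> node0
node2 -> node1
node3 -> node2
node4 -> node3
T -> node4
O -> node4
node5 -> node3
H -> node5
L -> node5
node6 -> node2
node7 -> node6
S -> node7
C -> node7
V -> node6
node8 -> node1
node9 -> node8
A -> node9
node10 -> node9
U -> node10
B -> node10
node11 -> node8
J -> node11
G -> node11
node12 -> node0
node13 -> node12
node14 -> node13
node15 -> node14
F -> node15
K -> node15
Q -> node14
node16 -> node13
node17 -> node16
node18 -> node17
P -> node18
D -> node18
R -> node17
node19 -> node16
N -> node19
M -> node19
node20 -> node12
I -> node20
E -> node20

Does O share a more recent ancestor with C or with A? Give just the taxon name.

C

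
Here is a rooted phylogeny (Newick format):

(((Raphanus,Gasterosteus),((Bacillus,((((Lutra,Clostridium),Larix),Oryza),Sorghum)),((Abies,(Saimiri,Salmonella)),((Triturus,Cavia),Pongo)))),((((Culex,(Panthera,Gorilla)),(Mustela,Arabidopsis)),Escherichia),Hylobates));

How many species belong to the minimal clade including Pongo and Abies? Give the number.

6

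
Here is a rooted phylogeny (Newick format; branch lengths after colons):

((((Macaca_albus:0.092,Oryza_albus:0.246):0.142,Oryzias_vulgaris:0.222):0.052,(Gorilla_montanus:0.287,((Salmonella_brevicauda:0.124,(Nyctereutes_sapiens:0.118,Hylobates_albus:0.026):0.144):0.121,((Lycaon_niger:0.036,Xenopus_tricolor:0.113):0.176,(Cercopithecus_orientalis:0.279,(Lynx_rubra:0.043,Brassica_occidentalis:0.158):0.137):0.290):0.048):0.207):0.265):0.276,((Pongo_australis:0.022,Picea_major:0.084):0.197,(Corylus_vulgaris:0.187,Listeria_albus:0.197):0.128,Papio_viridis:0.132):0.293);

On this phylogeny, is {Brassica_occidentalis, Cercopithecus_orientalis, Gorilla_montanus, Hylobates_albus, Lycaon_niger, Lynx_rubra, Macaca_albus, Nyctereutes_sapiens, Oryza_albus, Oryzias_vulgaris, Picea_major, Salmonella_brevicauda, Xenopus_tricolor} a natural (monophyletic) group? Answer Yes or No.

No

The MRCA of the listed taxa is the root, so the smallest clade containing them is the whole tree.
That clade also contains Corylus_vulgaris, Listeria_albus, Papio_viridis, Pongo_australis, which are not in the proposed group, so the group is not monophyletic.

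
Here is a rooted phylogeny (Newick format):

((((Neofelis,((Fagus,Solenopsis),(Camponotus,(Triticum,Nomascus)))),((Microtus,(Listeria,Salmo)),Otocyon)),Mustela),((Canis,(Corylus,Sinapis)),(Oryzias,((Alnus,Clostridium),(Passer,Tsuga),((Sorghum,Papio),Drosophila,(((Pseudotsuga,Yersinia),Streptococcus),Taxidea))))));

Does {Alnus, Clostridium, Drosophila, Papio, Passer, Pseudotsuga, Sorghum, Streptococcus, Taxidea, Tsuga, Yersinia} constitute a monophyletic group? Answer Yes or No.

The most recent common ancestor of these taxa subtends ((Alnus,Clostridium),(Passer,Tsuga),((Sorghum,Papio),Drosophila,(((Pseudotsuga,Yersinia),Streptococcus),Taxidea))).
That clade has exactly 11 tips — every listed taxon and nothing else — so the group is monophyletic.

Yes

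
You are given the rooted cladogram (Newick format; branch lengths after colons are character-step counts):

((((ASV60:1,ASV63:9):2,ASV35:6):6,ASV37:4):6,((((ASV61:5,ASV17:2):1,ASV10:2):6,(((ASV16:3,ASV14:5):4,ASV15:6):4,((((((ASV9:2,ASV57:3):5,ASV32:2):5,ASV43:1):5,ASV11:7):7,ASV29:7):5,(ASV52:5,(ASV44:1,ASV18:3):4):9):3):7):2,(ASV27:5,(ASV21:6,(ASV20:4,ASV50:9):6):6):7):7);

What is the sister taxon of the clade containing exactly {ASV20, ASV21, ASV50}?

The clade containing exactly {ASV20, ASV21, ASV50} attaches to the tree at the node subtending (ASV27,(ASV21,(ASV20,ASV50))).
The other lineage descending from that same node — the sister group — is the single tip ASV27.

ASV27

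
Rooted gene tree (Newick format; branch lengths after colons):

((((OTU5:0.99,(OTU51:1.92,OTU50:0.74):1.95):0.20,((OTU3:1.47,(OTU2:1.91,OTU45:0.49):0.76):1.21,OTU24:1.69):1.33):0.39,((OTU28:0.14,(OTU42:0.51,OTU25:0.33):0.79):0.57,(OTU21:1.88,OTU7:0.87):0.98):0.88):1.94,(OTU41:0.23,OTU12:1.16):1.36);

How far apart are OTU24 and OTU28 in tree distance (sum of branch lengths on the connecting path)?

5.00

The path runs OTU24 → … → MRCA → … → OTU28; the MRCA is the node subtending (((OTU5,(OTU51,OTU50)),((OTU3,(OTU2,OTU45)),OTU24)),((OTU28,(OTU42,OTU25)),(OTU21,OTU7))).
Branch lengths along that path: 1.69 + 1.33 + 0.39 + 0.88 + 0.57 + 0.14 = 5.00.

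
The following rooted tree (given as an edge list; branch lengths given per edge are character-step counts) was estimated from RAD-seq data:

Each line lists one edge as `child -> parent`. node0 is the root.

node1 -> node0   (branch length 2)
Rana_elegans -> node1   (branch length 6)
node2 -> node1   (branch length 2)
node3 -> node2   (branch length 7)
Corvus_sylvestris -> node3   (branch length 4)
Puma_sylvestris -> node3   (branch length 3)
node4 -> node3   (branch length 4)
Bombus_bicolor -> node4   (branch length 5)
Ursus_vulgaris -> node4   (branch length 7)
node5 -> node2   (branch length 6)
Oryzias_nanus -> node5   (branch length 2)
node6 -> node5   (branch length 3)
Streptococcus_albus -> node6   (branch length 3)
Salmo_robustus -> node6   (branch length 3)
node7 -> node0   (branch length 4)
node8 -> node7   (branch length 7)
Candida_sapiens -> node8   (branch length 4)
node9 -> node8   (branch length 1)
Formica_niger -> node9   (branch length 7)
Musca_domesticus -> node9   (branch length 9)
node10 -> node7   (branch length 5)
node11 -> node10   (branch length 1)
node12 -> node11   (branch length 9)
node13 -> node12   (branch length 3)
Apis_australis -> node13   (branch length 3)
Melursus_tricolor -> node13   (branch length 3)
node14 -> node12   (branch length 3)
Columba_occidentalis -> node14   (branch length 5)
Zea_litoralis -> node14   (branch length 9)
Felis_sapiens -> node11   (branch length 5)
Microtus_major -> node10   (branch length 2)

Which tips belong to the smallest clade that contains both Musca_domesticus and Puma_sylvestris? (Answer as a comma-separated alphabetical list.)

Apis_australis, Bombus_bicolor, Candida_sapiens, Columba_occidentalis, Corvus_sylvestris, Felis_sapiens, Formica_niger, Melursus_tricolor, Microtus_major, Musca_domesticus, Oryzias_nanus, Puma_sylvestris, Rana_elegans, Salmo_robustus, Streptococcus_albus, Ursus_vulgaris, Zea_litoralis

Tracing Musca_domesticus: it sits inside (Formica_niger,Musca_domesticus).
Tracing Puma_sylvestris: it sits inside (Corvus_sylvestris,Puma_sylvestris,(Bombus_bicolor,Ursus_vulgaris)).
The smallest clade enclosing both is the whole tree (their MRCA is the root), so the answer is all 17 tips in alphabetical order.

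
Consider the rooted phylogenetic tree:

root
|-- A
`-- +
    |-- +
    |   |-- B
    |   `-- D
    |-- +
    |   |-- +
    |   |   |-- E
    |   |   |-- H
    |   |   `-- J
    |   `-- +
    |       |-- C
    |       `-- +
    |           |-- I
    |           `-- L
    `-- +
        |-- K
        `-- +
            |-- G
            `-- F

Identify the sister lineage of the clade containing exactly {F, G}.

The clade containing exactly {F, G} attaches to the tree at the node subtending (K,(G,F)).
The other lineage descending from that same node — the sister group — is the single tip K.

K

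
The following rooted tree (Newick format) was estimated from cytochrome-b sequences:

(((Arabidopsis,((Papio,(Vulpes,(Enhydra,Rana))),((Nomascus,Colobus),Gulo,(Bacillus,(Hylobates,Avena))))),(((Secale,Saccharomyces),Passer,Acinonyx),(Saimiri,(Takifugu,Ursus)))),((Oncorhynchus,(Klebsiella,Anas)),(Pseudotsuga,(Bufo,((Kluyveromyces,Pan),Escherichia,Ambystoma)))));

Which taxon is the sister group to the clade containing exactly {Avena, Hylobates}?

The clade containing exactly {Avena, Hylobates} attaches to the tree at the node subtending (Bacillus,(Hylobates,Avena)).
The other lineage descending from that same node — the sister group — is the single tip Bacillus.

Bacillus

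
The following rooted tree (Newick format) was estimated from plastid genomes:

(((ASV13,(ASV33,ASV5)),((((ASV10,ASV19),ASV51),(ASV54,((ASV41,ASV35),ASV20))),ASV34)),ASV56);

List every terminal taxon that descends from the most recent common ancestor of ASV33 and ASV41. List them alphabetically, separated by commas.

Tracing ASV33: it sits inside (ASV33,ASV5).
Tracing ASV41: it sits inside (ASV41,ASV35).
The smallest clade enclosing both is ((ASV13,(ASV33,ASV5)),((((ASV10,ASV19),ASV51),(ASV54,((ASV41,ASV35),ASV20))),ASV34)); the answer is its 11 terminal taxa in alphabetical order.

ASV10, ASV13, ASV19, ASV20, ASV33, ASV34, ASV35, ASV41, ASV5, ASV51, ASV54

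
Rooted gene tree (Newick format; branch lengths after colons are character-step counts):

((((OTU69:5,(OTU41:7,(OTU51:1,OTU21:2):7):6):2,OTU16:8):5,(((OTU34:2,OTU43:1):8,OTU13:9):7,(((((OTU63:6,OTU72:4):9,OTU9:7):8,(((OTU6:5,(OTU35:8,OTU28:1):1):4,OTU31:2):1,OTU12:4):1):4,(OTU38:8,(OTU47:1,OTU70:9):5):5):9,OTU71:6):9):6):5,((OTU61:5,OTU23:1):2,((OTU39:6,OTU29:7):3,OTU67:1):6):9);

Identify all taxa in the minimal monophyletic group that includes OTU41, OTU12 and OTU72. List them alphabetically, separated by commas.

OTU12, OTU13, OTU16, OTU21, OTU28, OTU31, OTU34, OTU35, OTU38, OTU41, OTU43, OTU47, OTU51, OTU6, OTU63, OTU69, OTU70, OTU71, OTU72, OTU9

Tracing OTU41: it sits inside (OTU41,(OTU51,OTU21)).
Tracing OTU12: it sits inside (((OTU6,(OTU35,OTU28)),OTU31),OTU12).
Tracing OTU72: it sits inside (OTU63,OTU72).
The smallest clade enclosing all 3 is (((OTU69,(OTU41,(OTU51,OTU21))),OTU16),(((OTU34,OTU43),OTU13),(((((OTU63,OTU72),OTU9),(((OTU6,(OTU35,OTU28)),OTU31),OTU12)),(OTU38,(OTU47,OTU70))),OTU71))); the answer is its 20 terminal taxa in alphabetical order.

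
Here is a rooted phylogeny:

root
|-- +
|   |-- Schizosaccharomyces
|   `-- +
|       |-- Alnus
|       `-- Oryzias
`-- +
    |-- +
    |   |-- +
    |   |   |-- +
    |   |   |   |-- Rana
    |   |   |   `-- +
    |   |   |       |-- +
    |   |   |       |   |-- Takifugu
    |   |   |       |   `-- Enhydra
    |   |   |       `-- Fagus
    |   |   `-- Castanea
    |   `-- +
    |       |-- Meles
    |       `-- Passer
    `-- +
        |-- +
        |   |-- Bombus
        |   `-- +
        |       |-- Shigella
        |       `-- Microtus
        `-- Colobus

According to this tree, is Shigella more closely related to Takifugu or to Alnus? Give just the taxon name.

The MRCA of Shigella and Takifugu subtends ((((Rana,((Takifugu,Enhydra),Fagus)),Castanea),(Meles,Passer)),((Bombus,(Shigella,Microtus)),Colobus)) (11 taxa).
The MRCA of Shigella and Alnus is the root, subtending the entire tree (14 taxa).
The first is nested inside the second, so Shigella shares a more recent common ancestor with Takifugu.

Takifugu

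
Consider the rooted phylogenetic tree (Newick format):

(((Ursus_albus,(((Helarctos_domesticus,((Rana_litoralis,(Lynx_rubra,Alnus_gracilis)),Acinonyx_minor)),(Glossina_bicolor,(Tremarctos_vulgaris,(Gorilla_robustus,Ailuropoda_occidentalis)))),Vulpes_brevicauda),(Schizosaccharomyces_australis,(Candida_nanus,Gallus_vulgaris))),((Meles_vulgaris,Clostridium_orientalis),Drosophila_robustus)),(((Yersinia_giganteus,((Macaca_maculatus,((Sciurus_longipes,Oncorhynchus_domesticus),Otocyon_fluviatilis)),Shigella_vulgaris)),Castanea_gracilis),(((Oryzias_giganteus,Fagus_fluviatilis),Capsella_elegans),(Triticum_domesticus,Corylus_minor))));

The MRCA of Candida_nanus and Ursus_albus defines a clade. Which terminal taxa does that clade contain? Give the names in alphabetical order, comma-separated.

Acinonyx_minor, Ailuropoda_occidentalis, Alnus_gracilis, Candida_nanus, Gallus_vulgaris, Glossina_bicolor, Gorilla_robustus, Helarctos_domesticus, Lynx_rubra, Rana_litoralis, Schizosaccharomyces_australis, Tremarctos_vulgaris, Ursus_albus, Vulpes_brevicauda

Tracing Candida_nanus: it sits inside (Candida_nanus,Gallus_vulgaris).
Tracing Ursus_albus: it sits inside (Ursus_albus,(((Helarctos_domesticus,((Rana_litoralis,(Lynx_rubra,Alnus_gracilis)),Acinonyx_minor)),(Glossina_bicolor,(Tremarctos_vulgaris,(Gorilla_robustus,Ailuropoda_occidentalis)))),Vulpes_brevicauda),(Schizosaccharomyces_australis,(Candida_nanus,Gallus_vulgaris))).
The smallest clade enclosing both is (Ursus_albus,(((Helarctos_domesticus,((Rana_litoralis,(Lynx_rubra,Alnus_gracilis)),Acinonyx_minor)),(Glossina_bicolor,(Tremarctos_vulgaris,(Gorilla_robustus,Ailuropoda_occidentalis)))),Vulpes_brevicauda),(Schizosaccharomyces_australis,(Candida_nanus,Gallus_vulgaris))); the answer is its 14 terminal taxa in alphabetical order.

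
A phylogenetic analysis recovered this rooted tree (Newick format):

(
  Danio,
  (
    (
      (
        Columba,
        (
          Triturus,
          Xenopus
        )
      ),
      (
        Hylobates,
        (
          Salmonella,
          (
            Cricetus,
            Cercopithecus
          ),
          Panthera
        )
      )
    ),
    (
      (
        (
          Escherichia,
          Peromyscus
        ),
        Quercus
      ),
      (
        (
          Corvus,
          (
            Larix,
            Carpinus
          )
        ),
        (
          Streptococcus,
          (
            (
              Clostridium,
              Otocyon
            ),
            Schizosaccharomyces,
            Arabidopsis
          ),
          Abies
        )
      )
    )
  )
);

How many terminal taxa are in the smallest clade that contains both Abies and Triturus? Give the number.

20

The MRCA of Abies and Triturus is the node subtending (((Columba,(Triturus,Xenopus)),(Hylobates,(Salmonella,(Cricetus,Cercopithecus),Panthera))),(((Escherichia,Peromyscus),Quercus),((Corvus,(Larix,Carpinus)),(Streptococcus,((Clostridium,Otocyon),Schizosaccharomyces,Arabidopsis),Abies)))).
That clade contains 20 terminal taxa: Abies, Arabidopsis, Carpinus, Cercopithecus, Clostridium, Columba, Corvus, Cricetus, Escherichia, Hylobates, Larix, Otocyon, Panthera, Peromyscus, Quercus, Salmonella, Schizosaccharomyces, Streptococcus, Triturus, Xenopus.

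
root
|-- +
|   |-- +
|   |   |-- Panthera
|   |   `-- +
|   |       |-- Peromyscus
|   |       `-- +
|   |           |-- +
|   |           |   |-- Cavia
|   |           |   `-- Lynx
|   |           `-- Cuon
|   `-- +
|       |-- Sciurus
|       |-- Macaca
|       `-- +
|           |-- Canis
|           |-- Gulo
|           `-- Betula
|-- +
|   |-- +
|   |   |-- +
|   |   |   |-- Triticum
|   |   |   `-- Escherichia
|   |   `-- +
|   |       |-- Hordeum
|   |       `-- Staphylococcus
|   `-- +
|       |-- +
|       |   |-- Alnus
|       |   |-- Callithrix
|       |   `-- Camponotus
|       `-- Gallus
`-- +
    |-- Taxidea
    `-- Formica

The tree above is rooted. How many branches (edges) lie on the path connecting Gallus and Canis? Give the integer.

The MRCA of Gallus and Canis is the root of the tree.
From Gallus up to that node: 3 branches. From Canis up to the same node: 4 branches. Total: 3 + 4 = 7.

7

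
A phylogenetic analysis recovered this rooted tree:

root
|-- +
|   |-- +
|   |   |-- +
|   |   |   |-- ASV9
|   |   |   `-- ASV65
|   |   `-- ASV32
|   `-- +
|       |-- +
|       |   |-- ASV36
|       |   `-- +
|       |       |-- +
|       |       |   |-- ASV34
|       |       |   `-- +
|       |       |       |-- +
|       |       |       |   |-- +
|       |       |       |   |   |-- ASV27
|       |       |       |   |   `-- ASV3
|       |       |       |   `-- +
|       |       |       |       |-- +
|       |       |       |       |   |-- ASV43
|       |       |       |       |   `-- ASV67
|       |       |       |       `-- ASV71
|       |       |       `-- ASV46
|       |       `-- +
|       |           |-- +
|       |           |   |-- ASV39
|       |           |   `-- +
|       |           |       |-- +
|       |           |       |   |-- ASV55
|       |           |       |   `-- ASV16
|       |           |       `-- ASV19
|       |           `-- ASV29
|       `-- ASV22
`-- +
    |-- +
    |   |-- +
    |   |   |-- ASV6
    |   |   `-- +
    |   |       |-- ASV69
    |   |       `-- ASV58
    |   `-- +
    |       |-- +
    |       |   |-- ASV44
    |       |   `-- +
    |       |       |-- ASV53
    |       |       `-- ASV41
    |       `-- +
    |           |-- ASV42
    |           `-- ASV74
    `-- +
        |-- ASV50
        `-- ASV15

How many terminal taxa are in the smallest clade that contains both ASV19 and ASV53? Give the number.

27

The MRCA of ASV19 and ASV53 is the root, so the clade is the entire tree.
That clade contains 27 terminal taxa: ASV15, ASV16, ASV19, ASV22, ASV27, ASV29, ASV3, ASV32, ASV34, ASV36, ASV39, ASV41, ASV42, ASV43, ASV44, ASV46, ASV50, ASV53, ASV55, ASV58, ASV6, ASV65, ASV67, ASV69, ASV71, ASV74, ASV9.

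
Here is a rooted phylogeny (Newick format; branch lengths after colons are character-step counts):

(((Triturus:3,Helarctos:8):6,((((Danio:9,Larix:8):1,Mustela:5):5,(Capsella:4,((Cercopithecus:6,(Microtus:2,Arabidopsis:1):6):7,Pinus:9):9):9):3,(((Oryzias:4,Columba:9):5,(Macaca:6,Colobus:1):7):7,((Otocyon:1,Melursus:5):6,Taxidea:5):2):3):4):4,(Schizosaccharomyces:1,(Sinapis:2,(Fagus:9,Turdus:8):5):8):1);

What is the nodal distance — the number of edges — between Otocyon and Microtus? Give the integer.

The MRCA of Otocyon and Microtus is the node subtending ((((Danio,Larix),Mustela),(Capsella,((Cercopithecus,(Microtus,Arabidopsis)),Pinus))),(((Oryzias,Columba),(Macaca,Colobus)),((Otocyon,Melursus),Taxidea))).
From Otocyon up to that node: 4 branches. From Microtus up to the same node: 6 branches. Total: 4 + 6 = 10.

10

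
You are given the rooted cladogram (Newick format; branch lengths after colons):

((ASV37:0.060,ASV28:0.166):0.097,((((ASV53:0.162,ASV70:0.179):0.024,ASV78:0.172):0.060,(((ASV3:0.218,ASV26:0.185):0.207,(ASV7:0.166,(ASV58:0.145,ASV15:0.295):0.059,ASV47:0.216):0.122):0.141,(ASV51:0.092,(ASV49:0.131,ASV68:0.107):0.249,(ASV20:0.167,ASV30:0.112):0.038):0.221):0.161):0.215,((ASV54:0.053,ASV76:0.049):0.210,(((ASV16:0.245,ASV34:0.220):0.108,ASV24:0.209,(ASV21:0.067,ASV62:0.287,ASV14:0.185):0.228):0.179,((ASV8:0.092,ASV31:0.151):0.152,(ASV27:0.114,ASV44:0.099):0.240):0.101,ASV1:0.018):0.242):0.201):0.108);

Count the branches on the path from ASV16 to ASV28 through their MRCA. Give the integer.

8

The MRCA of ASV16 and ASV28 is the root of the tree.
From ASV16 up to that node: 6 branches. From ASV28 up to the same node: 2 branches. Total: 6 + 2 = 8.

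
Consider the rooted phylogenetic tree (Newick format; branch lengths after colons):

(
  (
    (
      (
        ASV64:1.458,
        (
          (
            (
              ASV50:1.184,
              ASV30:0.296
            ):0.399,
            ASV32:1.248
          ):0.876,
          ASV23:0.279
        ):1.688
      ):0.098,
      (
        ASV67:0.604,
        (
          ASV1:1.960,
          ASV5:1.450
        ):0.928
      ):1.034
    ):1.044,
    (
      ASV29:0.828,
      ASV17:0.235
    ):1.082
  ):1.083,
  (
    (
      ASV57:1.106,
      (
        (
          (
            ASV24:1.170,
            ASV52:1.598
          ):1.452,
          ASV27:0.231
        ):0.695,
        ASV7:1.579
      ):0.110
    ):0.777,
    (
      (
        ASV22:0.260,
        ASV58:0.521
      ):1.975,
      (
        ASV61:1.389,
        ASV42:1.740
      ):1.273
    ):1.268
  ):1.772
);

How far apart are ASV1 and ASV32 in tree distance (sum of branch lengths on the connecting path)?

The path runs ASV1 → … → MRCA → … → ASV32; the MRCA is the node subtending ((ASV64,(((ASV50,ASV30),ASV32),ASV23)),(ASV67,(ASV1,ASV5))).
Branch lengths along that path: 1.960 + 0.928 + 1.034 + 0.098 + 1.688 + 0.876 + 1.248 = 7.832.

7.832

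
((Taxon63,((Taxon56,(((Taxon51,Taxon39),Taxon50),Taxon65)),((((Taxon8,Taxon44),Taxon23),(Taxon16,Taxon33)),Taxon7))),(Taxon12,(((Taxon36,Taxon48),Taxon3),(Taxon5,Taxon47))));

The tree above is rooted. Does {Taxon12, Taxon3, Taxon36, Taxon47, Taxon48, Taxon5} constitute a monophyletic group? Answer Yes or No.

Yes

The most recent common ancestor of these taxa subtends (Taxon12,(((Taxon36,Taxon48),Taxon3),(Taxon5,Taxon47))).
That clade has exactly 6 tips — every listed taxon and nothing else — so the group is monophyletic.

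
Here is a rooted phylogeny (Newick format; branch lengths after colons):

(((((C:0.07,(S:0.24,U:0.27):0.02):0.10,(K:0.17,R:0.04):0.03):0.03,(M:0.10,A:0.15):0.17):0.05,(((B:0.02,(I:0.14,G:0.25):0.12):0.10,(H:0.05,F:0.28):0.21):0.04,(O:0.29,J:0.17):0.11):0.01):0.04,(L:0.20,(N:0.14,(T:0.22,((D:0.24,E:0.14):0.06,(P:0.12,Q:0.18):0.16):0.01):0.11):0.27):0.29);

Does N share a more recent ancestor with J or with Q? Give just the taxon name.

The MRCA of N and Q subtends (N,(T,((D,E),(P,Q)))) (6 taxa).
The MRCA of N and J is the root, subtending the entire tree (21 taxa).
The first is nested inside the second, so N shares a more recent common ancestor with Q.

Q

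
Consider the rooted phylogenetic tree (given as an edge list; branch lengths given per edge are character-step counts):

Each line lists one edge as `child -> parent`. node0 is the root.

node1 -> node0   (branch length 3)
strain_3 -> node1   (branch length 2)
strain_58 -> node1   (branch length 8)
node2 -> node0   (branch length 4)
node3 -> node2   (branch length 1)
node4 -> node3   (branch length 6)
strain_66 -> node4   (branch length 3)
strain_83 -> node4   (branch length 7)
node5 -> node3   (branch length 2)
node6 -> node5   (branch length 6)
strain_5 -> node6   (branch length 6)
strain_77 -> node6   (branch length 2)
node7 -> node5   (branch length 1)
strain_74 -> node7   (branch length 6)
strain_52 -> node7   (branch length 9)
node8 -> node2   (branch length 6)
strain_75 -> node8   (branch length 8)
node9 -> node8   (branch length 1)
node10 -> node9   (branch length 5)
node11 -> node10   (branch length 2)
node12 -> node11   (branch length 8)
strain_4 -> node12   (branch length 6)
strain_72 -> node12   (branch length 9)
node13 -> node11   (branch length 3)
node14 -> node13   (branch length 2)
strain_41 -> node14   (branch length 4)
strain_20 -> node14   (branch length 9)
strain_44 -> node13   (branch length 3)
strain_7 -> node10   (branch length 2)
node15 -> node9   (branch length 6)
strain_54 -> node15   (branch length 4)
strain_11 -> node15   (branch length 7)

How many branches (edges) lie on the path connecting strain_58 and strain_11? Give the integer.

7

The MRCA of strain_58 and strain_11 is the root of the tree.
From strain_58 up to that node: 2 branches. From strain_11 up to the same node: 5 branches. Total: 2 + 5 = 7.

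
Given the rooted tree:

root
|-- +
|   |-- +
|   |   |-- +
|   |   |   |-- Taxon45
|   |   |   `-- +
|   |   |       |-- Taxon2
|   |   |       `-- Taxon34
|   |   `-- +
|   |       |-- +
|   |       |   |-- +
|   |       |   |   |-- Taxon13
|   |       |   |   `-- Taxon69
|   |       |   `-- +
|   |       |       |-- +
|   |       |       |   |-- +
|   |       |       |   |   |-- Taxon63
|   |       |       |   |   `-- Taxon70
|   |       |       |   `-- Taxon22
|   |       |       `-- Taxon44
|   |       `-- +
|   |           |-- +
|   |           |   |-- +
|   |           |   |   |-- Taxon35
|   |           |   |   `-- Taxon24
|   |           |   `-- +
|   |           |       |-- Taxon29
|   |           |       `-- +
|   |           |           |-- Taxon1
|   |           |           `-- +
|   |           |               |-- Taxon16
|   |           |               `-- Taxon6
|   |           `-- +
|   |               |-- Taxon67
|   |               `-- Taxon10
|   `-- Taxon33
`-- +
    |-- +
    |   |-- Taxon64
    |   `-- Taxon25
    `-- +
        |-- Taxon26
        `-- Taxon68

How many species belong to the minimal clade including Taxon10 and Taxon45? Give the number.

The MRCA of Taxon10 and Taxon45 is the node subtending ((Taxon45,(Taxon2,Taxon34)),(((Taxon13,Taxon69),(((Taxon63,Taxon70),Taxon22),Taxon44)),(((Taxon35,Taxon24),(Taxon29,(Taxon1,(Taxon16,Taxon6)))),(Taxon67,Taxon10)))).
That clade contains 17 terminal taxa: Taxon1, Taxon10, Taxon13, Taxon16, Taxon2, Taxon22, Taxon24, Taxon29, Taxon34, Taxon35, Taxon44, Taxon45, Taxon6, Taxon63, Taxon67, Taxon69, Taxon70.

17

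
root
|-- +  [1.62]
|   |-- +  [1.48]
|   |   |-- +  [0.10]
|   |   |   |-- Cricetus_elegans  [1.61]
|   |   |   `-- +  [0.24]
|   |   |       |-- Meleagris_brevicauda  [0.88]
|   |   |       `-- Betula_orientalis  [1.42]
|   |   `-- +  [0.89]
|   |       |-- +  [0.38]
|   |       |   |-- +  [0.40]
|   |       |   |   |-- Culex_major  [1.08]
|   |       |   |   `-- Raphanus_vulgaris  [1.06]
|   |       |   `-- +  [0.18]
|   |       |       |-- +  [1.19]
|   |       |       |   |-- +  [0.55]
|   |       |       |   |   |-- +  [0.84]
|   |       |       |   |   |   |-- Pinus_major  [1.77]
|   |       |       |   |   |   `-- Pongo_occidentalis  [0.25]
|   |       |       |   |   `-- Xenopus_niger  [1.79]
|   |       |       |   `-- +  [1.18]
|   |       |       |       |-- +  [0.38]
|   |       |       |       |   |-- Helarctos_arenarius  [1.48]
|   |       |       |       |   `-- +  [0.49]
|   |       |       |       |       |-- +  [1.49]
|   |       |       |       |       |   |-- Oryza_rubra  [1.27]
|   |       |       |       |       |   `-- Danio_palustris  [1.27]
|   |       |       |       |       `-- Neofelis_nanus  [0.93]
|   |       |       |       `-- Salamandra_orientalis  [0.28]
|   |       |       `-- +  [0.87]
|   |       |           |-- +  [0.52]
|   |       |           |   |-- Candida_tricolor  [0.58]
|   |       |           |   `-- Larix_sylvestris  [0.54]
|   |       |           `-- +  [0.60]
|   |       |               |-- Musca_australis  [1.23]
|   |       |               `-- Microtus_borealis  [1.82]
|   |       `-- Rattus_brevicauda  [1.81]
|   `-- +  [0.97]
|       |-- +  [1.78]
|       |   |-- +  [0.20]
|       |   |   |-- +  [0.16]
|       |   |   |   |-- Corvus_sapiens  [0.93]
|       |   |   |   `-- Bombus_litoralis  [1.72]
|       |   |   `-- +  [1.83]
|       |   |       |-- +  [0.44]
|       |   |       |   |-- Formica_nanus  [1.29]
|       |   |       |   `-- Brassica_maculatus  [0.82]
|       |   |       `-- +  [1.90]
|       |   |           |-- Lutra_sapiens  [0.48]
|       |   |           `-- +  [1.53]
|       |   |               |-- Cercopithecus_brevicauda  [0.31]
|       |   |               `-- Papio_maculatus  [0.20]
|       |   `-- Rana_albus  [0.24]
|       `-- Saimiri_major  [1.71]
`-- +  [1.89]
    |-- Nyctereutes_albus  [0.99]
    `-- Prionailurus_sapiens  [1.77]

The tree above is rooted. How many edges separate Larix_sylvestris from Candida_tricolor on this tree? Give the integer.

The MRCA of Larix_sylvestris and Candida_tricolor is the node subtending (Candida_tricolor,Larix_sylvestris).
From Larix_sylvestris up to that node: 1 branch. From Candida_tricolor up to the same node: 1 branch. Total: 1 + 1 = 2.

2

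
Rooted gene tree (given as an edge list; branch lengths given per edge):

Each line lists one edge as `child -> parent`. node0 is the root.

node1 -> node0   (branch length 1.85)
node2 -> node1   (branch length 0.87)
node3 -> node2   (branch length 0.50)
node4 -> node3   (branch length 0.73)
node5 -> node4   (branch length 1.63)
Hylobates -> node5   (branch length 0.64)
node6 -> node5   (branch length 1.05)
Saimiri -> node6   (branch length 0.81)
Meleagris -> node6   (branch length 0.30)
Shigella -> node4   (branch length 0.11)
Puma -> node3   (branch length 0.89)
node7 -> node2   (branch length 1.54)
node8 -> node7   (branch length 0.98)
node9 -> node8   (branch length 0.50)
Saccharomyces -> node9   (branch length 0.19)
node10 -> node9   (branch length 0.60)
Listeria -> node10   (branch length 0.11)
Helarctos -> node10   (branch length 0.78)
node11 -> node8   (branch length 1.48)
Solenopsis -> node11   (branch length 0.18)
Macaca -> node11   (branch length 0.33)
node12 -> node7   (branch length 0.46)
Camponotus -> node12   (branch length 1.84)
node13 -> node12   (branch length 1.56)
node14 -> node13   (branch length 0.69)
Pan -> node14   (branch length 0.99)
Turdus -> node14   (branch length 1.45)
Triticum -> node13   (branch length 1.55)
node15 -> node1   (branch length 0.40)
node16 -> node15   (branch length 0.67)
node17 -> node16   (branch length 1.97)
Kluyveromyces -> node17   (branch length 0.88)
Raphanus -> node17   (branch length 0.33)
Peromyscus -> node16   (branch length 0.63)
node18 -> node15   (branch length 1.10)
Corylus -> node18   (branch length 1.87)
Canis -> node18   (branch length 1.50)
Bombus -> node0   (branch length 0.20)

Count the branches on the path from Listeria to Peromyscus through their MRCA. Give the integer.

The MRCA of Listeria and Peromyscus is the node subtending (((((Hylobates,(Saimiri,Meleagris)),Shigella),Puma),(((Saccharomyces,(Listeria,Helarctos)),(Solenopsis,Macaca)),(Camponotus,((Pan,Turdus),Triticum)))),(((Kluyveromyces,Raphanus),Peromyscus),(Corylus,Canis))).
From Listeria up to that node: 6 branches. From Peromyscus up to the same node: 3 branches. Total: 6 + 3 = 9.

9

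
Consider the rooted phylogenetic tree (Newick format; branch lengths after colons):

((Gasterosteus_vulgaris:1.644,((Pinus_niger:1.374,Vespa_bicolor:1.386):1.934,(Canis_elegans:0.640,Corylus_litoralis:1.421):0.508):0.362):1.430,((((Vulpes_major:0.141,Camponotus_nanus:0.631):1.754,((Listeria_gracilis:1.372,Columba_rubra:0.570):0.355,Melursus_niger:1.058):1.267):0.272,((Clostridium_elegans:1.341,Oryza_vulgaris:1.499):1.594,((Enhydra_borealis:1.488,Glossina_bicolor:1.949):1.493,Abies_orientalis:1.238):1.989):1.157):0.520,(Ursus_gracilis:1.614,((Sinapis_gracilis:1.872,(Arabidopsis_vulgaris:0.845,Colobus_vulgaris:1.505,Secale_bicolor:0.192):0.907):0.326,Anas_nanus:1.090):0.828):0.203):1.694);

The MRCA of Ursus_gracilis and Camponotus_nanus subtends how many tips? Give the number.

16

The MRCA of Ursus_gracilis and Camponotus_nanus is the node subtending ((((Vulpes_major,Camponotus_nanus),((Listeria_gracilis,Columba_rubra),Melursus_niger)),((Clostridium_elegans,Oryza_vulgaris),((Enhydra_borealis,Glossina_bicolor),Abies_orientalis))),(Ursus_gracilis,((Sinapis_gracilis,(Arabidopsis_vulgaris,Colobus_vulgaris,Secale_bicolor)),Anas_nanus))).
That clade contains 16 terminal taxa: Abies_orientalis, Anas_nanus, Arabidopsis_vulgaris, Camponotus_nanus, Clostridium_elegans, Colobus_vulgaris, Columba_rubra, Enhydra_borealis, Glossina_bicolor, Listeria_gracilis, Melursus_niger, Oryza_vulgaris, Secale_bicolor, Sinapis_gracilis, Ursus_gracilis, Vulpes_major.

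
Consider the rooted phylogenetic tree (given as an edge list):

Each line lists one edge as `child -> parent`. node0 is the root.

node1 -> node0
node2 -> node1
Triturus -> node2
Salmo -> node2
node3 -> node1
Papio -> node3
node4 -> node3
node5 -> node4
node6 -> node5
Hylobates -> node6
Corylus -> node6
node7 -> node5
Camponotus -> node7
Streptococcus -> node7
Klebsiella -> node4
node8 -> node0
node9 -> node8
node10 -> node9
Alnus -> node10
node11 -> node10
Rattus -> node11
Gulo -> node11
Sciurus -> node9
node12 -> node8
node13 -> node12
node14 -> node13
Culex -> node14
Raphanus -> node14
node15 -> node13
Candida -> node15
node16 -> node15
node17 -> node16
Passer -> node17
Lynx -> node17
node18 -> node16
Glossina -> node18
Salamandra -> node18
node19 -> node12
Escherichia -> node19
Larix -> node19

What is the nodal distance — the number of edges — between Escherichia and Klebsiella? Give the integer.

The MRCA of Escherichia and Klebsiella is the root of the tree.
From Escherichia up to that node: 4 branches. From Klebsiella up to the same node: 4 branches. Total: 4 + 4 = 8.

8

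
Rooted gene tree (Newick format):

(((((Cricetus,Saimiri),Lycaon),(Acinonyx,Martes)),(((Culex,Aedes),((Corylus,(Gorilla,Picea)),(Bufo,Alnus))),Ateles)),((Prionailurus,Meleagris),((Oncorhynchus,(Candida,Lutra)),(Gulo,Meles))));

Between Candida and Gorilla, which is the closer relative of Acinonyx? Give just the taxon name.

The MRCA of Acinonyx and Gorilla subtends ((((Cricetus,Saimiri),Lycaon),(Acinonyx,Martes)),(((Culex,Aedes),((Corylus,(Gorilla,Picea)),(Bufo,Alnus))),Ateles)) (13 taxa).
The MRCA of Acinonyx and Candida is the root, subtending the entire tree (20 taxa).
The first is nested inside the second, so Acinonyx shares a more recent common ancestor with Gorilla.

Gorilla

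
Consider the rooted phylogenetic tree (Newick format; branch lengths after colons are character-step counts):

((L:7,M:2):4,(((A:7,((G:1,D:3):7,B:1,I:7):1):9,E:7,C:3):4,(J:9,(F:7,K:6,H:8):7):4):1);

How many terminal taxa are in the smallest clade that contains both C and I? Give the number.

7

The MRCA of C and I is the node subtending ((A,((G,D),B,I)),E,C).
That clade contains 7 terminal taxa: A, B, C, D, E, G, I.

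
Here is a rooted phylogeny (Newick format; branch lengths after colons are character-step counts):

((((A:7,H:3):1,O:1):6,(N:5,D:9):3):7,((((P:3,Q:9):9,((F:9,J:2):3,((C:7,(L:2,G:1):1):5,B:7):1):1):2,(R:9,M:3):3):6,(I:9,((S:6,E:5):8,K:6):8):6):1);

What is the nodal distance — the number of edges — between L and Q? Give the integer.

7

The MRCA of L and Q is the node subtending ((P,Q),((F,J),((C,(L,G)),B))).
From L up to that node: 5 branches. From Q up to the same node: 2 branches. Total: 5 + 2 = 7.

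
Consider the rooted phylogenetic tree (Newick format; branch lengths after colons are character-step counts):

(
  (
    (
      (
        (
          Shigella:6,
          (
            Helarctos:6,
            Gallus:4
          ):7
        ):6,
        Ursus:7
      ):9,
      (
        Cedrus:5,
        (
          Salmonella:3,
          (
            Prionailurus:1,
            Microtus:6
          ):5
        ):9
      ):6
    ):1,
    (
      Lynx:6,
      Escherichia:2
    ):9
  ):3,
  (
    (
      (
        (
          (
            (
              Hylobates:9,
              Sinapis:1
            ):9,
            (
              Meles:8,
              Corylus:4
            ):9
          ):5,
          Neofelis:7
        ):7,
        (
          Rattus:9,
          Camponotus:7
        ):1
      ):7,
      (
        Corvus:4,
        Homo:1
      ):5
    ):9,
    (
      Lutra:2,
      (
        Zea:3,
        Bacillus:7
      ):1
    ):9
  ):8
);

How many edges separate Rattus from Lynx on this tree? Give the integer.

The MRCA of Rattus and Lynx is the root of the tree.
From Rattus up to that node: 5 branches. From Lynx up to the same node: 3 branches. Total: 5 + 3 = 8.

8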